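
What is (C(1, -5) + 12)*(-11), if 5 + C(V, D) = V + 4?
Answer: -132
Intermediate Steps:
C(V, D) = -1 + V (C(V, D) = -5 + (V + 4) = -5 + (4 + V) = -1 + V)
(C(1, -5) + 12)*(-11) = ((-1 + 1) + 12)*(-11) = (0 + 12)*(-11) = 12*(-11) = -132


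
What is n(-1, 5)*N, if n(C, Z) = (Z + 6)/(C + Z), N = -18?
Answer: -99/2 ≈ -49.500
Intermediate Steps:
n(C, Z) = (6 + Z)/(C + Z)
n(-1, 5)*N = ((6 + 5)/(-1 + 5))*(-18) = (11/4)*(-18) = -99/2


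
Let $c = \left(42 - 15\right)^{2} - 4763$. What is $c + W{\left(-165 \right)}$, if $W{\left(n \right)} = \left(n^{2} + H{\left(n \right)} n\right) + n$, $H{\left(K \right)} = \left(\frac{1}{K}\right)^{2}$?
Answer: $\frac{3799289}{165} \approx 23026.0$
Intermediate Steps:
$H{\left(K \right)} = \frac{1}{K^{2}}$
$W{\left(n \right)} = n + \frac{1}{n} + n^{2}$ ($W{\left(n \right)} = \left(n^{2} + \frac{n}{n^{2}}\right) + n = \left(n^{2} + \frac{1}{n}\right) + n = \left(\frac{1}{n} + n^{2}\right) + n = n + \frac{1}{n} + n^{2}$)
$c = -4034$ ($c = 27^{2} - 4763 = 729 - 4763 = -4034$)
$c + W{\left(-165 \right)} = -4034 + \left(-165 + \frac{1}{-165} + \left(-165\right)^{2}\right) = -4034 - - \frac{4464899}{165} = -4034 + \frac{4464899}{165} = \frac{3799289}{165}$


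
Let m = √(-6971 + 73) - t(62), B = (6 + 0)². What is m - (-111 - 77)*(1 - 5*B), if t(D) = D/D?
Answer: -33653 + I*√6898 ≈ -33653.0 + 83.054*I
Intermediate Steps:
t(D) = 1
B = 36 (B = 6² = 36)
m = -1 + I*√6898 (m = √(-6971 + 73) - 1*1 = √(-6898) - 1 = I*√6898 - 1 = -1 + I*√6898 ≈ -1.0 + 83.054*I)
m - (-111 - 77)*(1 - 5*B) = (-1 + I*√6898) - (-111 - 77)*(1 - 5*36) = (-1 + I*√6898) - (-188)*(1 - 180) = (-1 + I*√6898) - (-188)*(-179) = (-1 + I*√6898) - 1*33652 = (-1 + I*√6898) - 33652 = -33653 + I*√6898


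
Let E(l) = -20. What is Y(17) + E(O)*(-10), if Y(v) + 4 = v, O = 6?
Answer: 213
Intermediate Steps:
Y(v) = -4 + v
Y(17) + E(O)*(-10) = (-4 + 17) - 20*(-10) = 13 + 200 = 213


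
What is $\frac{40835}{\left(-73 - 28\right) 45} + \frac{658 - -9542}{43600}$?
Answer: $- \frac{1734047}{198162} \approx -8.7507$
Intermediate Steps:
$\frac{40835}{\left(-73 - 28\right) 45} + \frac{658 - -9542}{43600} = \frac{40835}{\left(-101\right) 45} + \left(658 + 9542\right) \frac{1}{43600} = \frac{40835}{-4545} + 10200 \cdot \frac{1}{43600} = 40835 \left(- \frac{1}{4545}\right) + \frac{51}{218} = - \frac{8167}{909} + \frac{51}{218} = - \frac{1734047}{198162}$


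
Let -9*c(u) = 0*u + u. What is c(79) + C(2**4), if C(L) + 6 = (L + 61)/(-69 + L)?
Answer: -7742/477 ≈ -16.231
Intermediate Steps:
c(u) = -u/9 (c(u) = -(0*u + u)/9 = -(0 + u)/9 = -u/9)
C(L) = -6 + (61 + L)/(-69 + L) (C(L) = -6 + (L + 61)/(-69 + L) = -6 + (61 + L)/(-69 + L))
c(79) + C(2**4) = -1/9*79 + 5*(95 - 1*2**4)/(-69 + 2**4) = -79/9 + 5*(95 - 1*16)/(-69 + 16) = -79/9 + 5*(95 - 16)/(-53) = -79/9 + 5*(-1/53)*79 = -79/9 - 395/53 = -7742/477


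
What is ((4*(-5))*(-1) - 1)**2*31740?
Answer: 11458140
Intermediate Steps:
((4*(-5))*(-1) - 1)**2*31740 = (-20*(-1) - 1)**2*31740 = (20 - 1)**2*31740 = 19**2*31740 = 361*31740 = 11458140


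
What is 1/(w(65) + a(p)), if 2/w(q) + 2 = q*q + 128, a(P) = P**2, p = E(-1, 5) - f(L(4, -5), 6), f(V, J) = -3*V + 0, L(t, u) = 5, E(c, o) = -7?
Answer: 4351/278466 ≈ 0.015625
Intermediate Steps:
f(V, J) = -3*V
p = 8 (p = -7 - (-3)*5 = -7 - 1*(-15) = -7 + 15 = 8)
w(q) = 2/(126 + q**2) (w(q) = 2/(-2 + (q*q + 128)) = 2/(-2 + (q**2 + 128)) = 2/(-2 + (128 + q**2)) = 2/(126 + q**2))
1/(w(65) + a(p)) = 1/(2/(126 + 65**2) + 8**2) = 1/(2/(126 + 4225) + 64) = 1/(2/4351 + 64) = 1/(278466/4351) = 4351/278466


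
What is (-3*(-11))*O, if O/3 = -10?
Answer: -990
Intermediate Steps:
O = -30 (O = 3*(-10) = -30)
(-3*(-11))*O = -3*(-11)*(-30) = 33*(-30) = -990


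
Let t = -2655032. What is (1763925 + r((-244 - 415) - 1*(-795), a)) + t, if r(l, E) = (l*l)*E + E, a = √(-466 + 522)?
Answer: -891107 + 36994*√14 ≈ -7.5269e+5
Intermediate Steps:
a = 2*√14 (a = √56 = 2*√14 ≈ 7.4833)
r(l, E) = E + E*l² (r(l, E) = l²*E + E = E*l² + E = E + E*l²)
(1763925 + r((-244 - 415) - 1*(-795), a)) + t = (1763925 + (2*√14)*(1 + ((-244 - 415) - 1*(-795))²)) - 2655032 = (1763925 + (2*√14)*(1 + (-659 + 795)²)) - 2655032 = (1763925 + (2*√14)*(1 + 136²)) - 2655032 = (1763925 + (2*√14)*(1 + 18496)) - 2655032 = (1763925 + (2*√14)*18497) - 2655032 = (1763925 + 36994*√14) - 2655032 = -891107 + 36994*√14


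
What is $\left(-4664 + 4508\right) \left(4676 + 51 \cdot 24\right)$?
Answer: $-920400$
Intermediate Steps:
$\left(-4664 + 4508\right) \left(4676 + 51 \cdot 24\right) = - 156 \left(4676 + 1224\right) = \left(-156\right) 5900 = -920400$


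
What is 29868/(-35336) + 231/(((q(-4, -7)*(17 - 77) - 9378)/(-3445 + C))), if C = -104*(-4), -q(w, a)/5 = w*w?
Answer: 73178060/481453 ≈ 151.99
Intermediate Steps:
q(w, a) = -5*w**2 (q(w, a) = -5*w*w = -5*w**2)
C = 416
29868/(-35336) + 231/(((q(-4, -7)*(17 - 77) - 9378)/(-3445 + C))) = 29868/(-35336) + 231/((((-5*(-4)**2)*(17 - 77) - 9378)/(-3445 + 416))) = 29868*(-1/35336) + 231/(((-5*16*(-60) - 9378)/(-3029))) = -7467/8834 + 231/(((-80*(-60) - 9378)*(-1/3029))) = -7467/8834 + 231/(((4800 - 9378)*(-1/3029))) = -7467/8834 + 231/((-4578*(-1/3029))) = -7467/8834 + 231/(4578/3029) = -7467/8834 + 231*(3029/4578) = -7467/8834 + 33319/218 = 73178060/481453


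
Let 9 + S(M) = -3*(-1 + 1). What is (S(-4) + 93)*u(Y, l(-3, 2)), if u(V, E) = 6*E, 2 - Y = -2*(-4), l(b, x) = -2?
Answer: -1008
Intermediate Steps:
Y = -6 (Y = 2 - (-2)*(-4) = 2 - 1*8 = 2 - 8 = -6)
S(M) = -9 (S(M) = -9 - 3*(-1 + 1) = -9 - 3*0 = -9 + 0 = -9)
(S(-4) + 93)*u(Y, l(-3, 2)) = (-9 + 93)*(6*(-2)) = 84*(-12) = -1008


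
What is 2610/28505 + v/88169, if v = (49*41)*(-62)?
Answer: -664080940/502651469 ≈ -1.3212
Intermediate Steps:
v = -124558 (v = 2009*(-62) = -124558)
2610/28505 + v/88169 = 2610/28505 - 124558/88169 = 2610*(1/28505) - 124558*1/88169 = 522/5701 - 124558/88169 = -664080940/502651469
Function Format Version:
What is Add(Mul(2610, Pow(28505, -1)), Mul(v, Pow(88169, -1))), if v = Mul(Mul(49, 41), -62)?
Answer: Rational(-664080940, 502651469) ≈ -1.3212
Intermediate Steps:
v = -124558 (v = Mul(2009, -62) = -124558)
Add(Mul(2610, Pow(28505, -1)), Mul(v, Pow(88169, -1))) = Add(Mul(2610, Pow(28505, -1)), Mul(-124558, Pow(88169, -1))) = Add(Mul(2610, Rational(1, 28505)), Mul(-124558, Rational(1, 88169))) = Add(Rational(522, 5701), Rational(-124558, 88169)) = Rational(-664080940, 502651469)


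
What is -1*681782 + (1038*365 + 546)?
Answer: -302366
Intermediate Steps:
-1*681782 + (1038*365 + 546) = -681782 + (378870 + 546) = -681782 + 379416 = -302366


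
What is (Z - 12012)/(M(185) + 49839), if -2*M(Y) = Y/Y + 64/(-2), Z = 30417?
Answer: 36810/99709 ≈ 0.36917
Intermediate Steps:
M(Y) = 31/2 (M(Y) = -(Y/Y + 64/(-2))/2 = -(1 + 64*(-½))/2 = -(1 - 32)/2 = -½*(-31) = 31/2)
(Z - 12012)/(M(185) + 49839) = (30417 - 12012)/(31/2 + 49839) = 18405/(99709/2) = 18405*(2/99709) = 36810/99709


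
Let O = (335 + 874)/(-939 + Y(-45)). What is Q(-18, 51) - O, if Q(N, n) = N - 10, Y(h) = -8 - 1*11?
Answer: -25615/958 ≈ -26.738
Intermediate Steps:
Y(h) = -19 (Y(h) = -8 - 11 = -19)
Q(N, n) = -10 + N
O = -1209/958 (O = (335 + 874)/(-939 - 19) = 1209/(-958) = 1209*(-1/958) = -1209/958 ≈ -1.2620)
Q(-18, 51) - O = (-10 - 18) - 1*(-1209/958) = -28 + 1209/958 = -25615/958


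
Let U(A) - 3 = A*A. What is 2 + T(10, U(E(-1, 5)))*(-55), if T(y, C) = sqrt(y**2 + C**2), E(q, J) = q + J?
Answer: 2 - 55*sqrt(461) ≈ -1178.9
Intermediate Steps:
E(q, J) = J + q
U(A) = 3 + A**2 (U(A) = 3 + A*A = 3 + A**2)
T(y, C) = sqrt(C**2 + y**2)
2 + T(10, U(E(-1, 5)))*(-55) = 2 + sqrt((3 + (5 - 1)**2)**2 + 10**2)*(-55) = 2 + sqrt((3 + 4**2)**2 + 100)*(-55) = 2 + sqrt((3 + 16)**2 + 100)*(-55) = 2 + sqrt(19**2 + 100)*(-55) = 2 + sqrt(361 + 100)*(-55) = 2 + sqrt(461)*(-55) = 2 - 55*sqrt(461)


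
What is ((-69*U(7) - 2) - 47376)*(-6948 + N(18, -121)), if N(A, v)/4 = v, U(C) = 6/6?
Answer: 352626104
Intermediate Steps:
U(C) = 1 (U(C) = 6*(1/6) = 1)
N(A, v) = 4*v
((-69*U(7) - 2) - 47376)*(-6948 + N(18, -121)) = ((-69*1 - 2) - 47376)*(-6948 + 4*(-121)) = ((-69 - 2) - 47376)*(-6948 - 484) = (-71 - 47376)*(-7432) = -47447*(-7432) = 352626104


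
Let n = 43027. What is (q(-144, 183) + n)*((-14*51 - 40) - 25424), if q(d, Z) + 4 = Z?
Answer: -1131046668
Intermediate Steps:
q(d, Z) = -4 + Z
(q(-144, 183) + n)*((-14*51 - 40) - 25424) = ((-4 + 183) + 43027)*((-14*51 - 40) - 25424) = (179 + 43027)*((-714 - 40) - 25424) = 43206*(-754 - 25424) = 43206*(-26178) = -1131046668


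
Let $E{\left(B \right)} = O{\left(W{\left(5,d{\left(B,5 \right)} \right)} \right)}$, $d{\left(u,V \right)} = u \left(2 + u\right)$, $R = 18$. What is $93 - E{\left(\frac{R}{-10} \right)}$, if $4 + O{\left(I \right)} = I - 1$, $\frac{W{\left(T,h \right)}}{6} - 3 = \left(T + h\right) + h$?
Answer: $\frac{1358}{25} \approx 54.32$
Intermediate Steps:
$W{\left(T,h \right)} = 18 + 6 T + 12 h$ ($W{\left(T,h \right)} = 18 + 6 \left(\left(T + h\right) + h\right) = 18 + 6 \left(T + 2 h\right) = 18 + \left(6 T + 12 h\right) = 18 + 6 T + 12 h$)
$O{\left(I \right)} = -5 + I$ ($O{\left(I \right)} = -4 + \left(I - 1\right) = -4 + \left(-1 + I\right) = -5 + I$)
$E{\left(B \right)} = 43 + 12 B \left(2 + B\right)$ ($E{\left(B \right)} = -5 + \left(18 + 6 \cdot 5 + 12 B \left(2 + B\right)\right) = -5 + \left(18 + 30 + 12 B \left(2 + B\right)\right) = -5 + \left(48 + 12 B \left(2 + B\right)\right) = 43 + 12 B \left(2 + B\right)$)
$93 - E{\left(\frac{R}{-10} \right)} = 93 - \left(43 + 12 \frac{18}{-10} \left(2 + \frac{18}{-10}\right)\right) = 93 - \left(43 + 12 \cdot 18 \left(- \frac{1}{10}\right) \left(2 + 18 \left(- \frac{1}{10}\right)\right)\right) = 93 - \left(43 + 12 \left(- \frac{9}{5}\right) \left(2 - \frac{9}{5}\right)\right) = 93 - \left(43 + 12 \left(- \frac{9}{5}\right) \frac{1}{5}\right) = 93 - \left(43 - \frac{108}{25}\right) = 93 - \frac{967}{25} = \frac{1358}{25}$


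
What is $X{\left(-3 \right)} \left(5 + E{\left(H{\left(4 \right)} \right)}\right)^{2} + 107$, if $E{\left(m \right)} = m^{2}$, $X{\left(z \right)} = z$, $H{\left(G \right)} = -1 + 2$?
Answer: $-1$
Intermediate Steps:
$H{\left(G \right)} = 1$
$X{\left(-3 \right)} \left(5 + E{\left(H{\left(4 \right)} \right)}\right)^{2} + 107 = - 3 \left(5 + 1^{2}\right)^{2} + 107 = - 3 \left(5 + 1\right)^{2} + 107 = - 3 \cdot 6^{2} + 107 = \left(-3\right) 36 + 107 = -108 + 107 = -1$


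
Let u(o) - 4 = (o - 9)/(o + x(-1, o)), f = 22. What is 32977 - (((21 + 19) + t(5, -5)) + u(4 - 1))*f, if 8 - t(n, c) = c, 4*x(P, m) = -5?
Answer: 222589/7 ≈ 31798.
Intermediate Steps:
x(P, m) = -5/4 (x(P, m) = (¼)*(-5) = -5/4)
t(n, c) = 8 - c
u(o) = 4 + (-9 + o)/(-5/4 + o) (u(o) = 4 + (o - 9)/(o - 5/4) = 4 + (-9 + o)/(-5/4 + o))
32977 - (((21 + 19) + t(5, -5)) + u(4 - 1))*f = 32977 - (((21 + 19) + (8 - 1*(-5))) + 4*(-14 + 5*(4 - 1))/(-5 + 4*(4 - 1)))*22 = 32977 - ((40 + (8 + 5)) + 4*(-14 + 5*3)/(-5 + 4*3))*22 = 32977 - ((40 + 13) + 4*(-14 + 15)/(-5 + 12))*22 = 32977 - (53 + 4*1/7)*22 = 32977 - (53 + 4*(⅐)*1)*22 = 32977 - (53 + 4/7)*22 = 32977 - 375*22/7 = 32977 - 1*8250/7 = 32977 - 8250/7 = 222589/7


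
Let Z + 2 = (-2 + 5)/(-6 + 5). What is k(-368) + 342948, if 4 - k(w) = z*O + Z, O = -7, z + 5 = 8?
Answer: 342978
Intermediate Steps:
z = 3 (z = -5 + 8 = 3)
Z = -5 (Z = -2 + (-2 + 5)/(-6 + 5) = -2 + 3/(-1) = -2 + 3*(-1) = -2 - 3 = -5)
k(w) = 30 (k(w) = 4 - (3*(-7) - 5) = 4 - (-21 - 5) = 4 - 1*(-26) = 4 + 26 = 30)
k(-368) + 342948 = 30 + 342948 = 342978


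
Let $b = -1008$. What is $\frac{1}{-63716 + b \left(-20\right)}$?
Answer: $- \frac{1}{43556} \approx -2.2959 \cdot 10^{-5}$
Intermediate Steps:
$\frac{1}{-63716 + b \left(-20\right)} = \frac{1}{-63716 - -20160} = \frac{1}{-63716 + 20160} = \frac{1}{-43556} = - \frac{1}{43556}$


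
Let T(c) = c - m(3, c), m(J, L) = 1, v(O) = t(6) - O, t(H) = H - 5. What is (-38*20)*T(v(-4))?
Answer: -3040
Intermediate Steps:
t(H) = -5 + H
v(O) = 1 - O (v(O) = (-5 + 6) - O = 1 - O)
T(c) = -1 + c (T(c) = c - 1*1 = c - 1 = -1 + c)
(-38*20)*T(v(-4)) = (-38*20)*(-1 + (1 - 1*(-4))) = -760*(-1 + (1 + 4)) = -760*(-1 + 5) = -760*4 = -3040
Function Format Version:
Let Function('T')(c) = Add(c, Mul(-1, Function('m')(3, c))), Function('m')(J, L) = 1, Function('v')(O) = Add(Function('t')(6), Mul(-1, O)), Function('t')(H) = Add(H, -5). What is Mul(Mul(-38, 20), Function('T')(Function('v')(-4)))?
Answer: -3040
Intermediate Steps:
Function('t')(H) = Add(-5, H)
Function('v')(O) = Add(1, Mul(-1, O)) (Function('v')(O) = Add(Add(-5, 6), Mul(-1, O)) = Add(1, Mul(-1, O)))
Function('T')(c) = Add(-1, c) (Function('T')(c) = Add(c, Mul(-1, 1)) = Add(c, -1) = Add(-1, c))
Mul(Mul(-38, 20), Function('T')(Function('v')(-4))) = Mul(Mul(-38, 20), Add(-1, Add(1, Mul(-1, -4)))) = Mul(-760, Add(-1, Add(1, 4))) = Mul(-760, Add(-1, 5)) = Mul(-760, 4) = -3040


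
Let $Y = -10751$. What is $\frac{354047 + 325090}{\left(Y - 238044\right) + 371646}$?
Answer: $\frac{679137}{122851} \approx 5.5281$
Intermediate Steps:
$\frac{354047 + 325090}{\left(Y - 238044\right) + 371646} = \frac{354047 + 325090}{\left(-10751 - 238044\right) + 371646} = \frac{679137}{-248795 + 371646} = \frac{679137}{122851}$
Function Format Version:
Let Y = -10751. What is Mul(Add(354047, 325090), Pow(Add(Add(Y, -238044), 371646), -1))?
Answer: Rational(679137, 122851) ≈ 5.5281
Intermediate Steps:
Mul(Add(354047, 325090), Pow(Add(Add(Y, -238044), 371646), -1)) = Mul(Add(354047, 325090), Pow(Add(Add(-10751, -238044), 371646), -1)) = Mul(679137, Pow(Add(-248795, 371646), -1)) = Mul(679137, Pow(122851, -1)) = Mul(679137, Rational(1, 122851)) = Rational(679137, 122851)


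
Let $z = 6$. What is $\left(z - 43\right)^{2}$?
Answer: $1369$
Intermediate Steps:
$\left(z - 43\right)^{2} = \left(6 - 43\right)^{2} = \left(-37\right)^{2} = 1369$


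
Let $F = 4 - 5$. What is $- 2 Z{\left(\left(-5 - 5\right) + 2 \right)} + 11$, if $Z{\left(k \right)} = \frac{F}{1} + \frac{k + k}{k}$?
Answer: $9$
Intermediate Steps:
$F = -1$ ($F = 4 - 5 = -1$)
$Z{\left(k \right)} = 1$ ($Z{\left(k \right)} = - 1^{-1} + \frac{k + k}{k} = \left(-1\right) 1 + \frac{2 k}{k} = -1 + 2 = 1$)
$- 2 Z{\left(\left(-5 - 5\right) + 2 \right)} + 11 = \left(-2\right) 1 + 11 = -2 + 11 = 9$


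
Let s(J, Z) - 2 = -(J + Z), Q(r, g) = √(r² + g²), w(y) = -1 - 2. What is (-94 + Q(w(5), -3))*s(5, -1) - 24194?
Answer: -24006 - 6*√2 ≈ -24015.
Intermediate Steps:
w(y) = -3
Q(r, g) = √(g² + r²)
s(J, Z) = 2 - J - Z (s(J, Z) = 2 - (J + Z) = 2 + (-J - Z) = 2 - J - Z)
(-94 + Q(w(5), -3))*s(5, -1) - 24194 = (-94 + √((-3)² + (-3)²))*(2 - 1*5 - 1*(-1)) - 24194 = (-94 + √(9 + 9))*(2 - 5 + 1) - 24194 = (-94 + √18)*(-2) - 24194 = (-94 + 3*√2)*(-2) - 24194 = (188 - 6*√2) - 24194 = -24006 - 6*√2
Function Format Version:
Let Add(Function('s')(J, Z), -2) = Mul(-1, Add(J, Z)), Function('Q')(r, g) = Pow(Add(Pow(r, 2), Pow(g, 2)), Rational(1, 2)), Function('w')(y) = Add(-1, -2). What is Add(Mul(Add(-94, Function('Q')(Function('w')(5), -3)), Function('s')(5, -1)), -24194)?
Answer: Add(-24006, Mul(-6, Pow(2, Rational(1, 2)))) ≈ -24015.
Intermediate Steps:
Function('w')(y) = -3
Function('Q')(r, g) = Pow(Add(Pow(g, 2), Pow(r, 2)), Rational(1, 2))
Function('s')(J, Z) = Add(2, Mul(-1, J), Mul(-1, Z)) (Function('s')(J, Z) = Add(2, Mul(-1, Add(J, Z))) = Add(2, Add(Mul(-1, J), Mul(-1, Z))) = Add(2, Mul(-1, J), Mul(-1, Z)))
Add(Mul(Add(-94, Function('Q')(Function('w')(5), -3)), Function('s')(5, -1)), -24194) = Add(Mul(Add(-94, Pow(Add(Pow(-3, 2), Pow(-3, 2)), Rational(1, 2))), Add(2, Mul(-1, 5), Mul(-1, -1))), -24194) = Add(Mul(Add(-94, Pow(Add(9, 9), Rational(1, 2))), Add(2, -5, 1)), -24194) = Add(Mul(Add(-94, Pow(18, Rational(1, 2))), -2), -24194) = Add(Mul(Add(-94, Mul(3, Pow(2, Rational(1, 2)))), -2), -24194) = Add(Add(188, Mul(-6, Pow(2, Rational(1, 2)))), -24194) = Add(-24006, Mul(-6, Pow(2, Rational(1, 2))))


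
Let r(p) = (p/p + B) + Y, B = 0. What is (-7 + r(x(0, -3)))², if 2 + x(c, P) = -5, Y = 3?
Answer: 9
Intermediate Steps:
x(c, P) = -7 (x(c, P) = -2 - 5 = -7)
r(p) = 4 (r(p) = (p/p + 0) + 3 = (1 + 0) + 3 = 1 + 3 = 4)
(-7 + r(x(0, -3)))² = (-7 + 4)² = (-3)² = 9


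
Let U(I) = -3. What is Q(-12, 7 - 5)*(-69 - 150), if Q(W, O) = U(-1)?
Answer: 657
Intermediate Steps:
Q(W, O) = -3
Q(-12, 7 - 5)*(-69 - 150) = -3*(-69 - 150) = -3*(-219) = 657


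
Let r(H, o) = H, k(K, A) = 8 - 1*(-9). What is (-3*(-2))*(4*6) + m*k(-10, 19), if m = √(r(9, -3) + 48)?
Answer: 144 + 17*√57 ≈ 272.35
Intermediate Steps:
k(K, A) = 17 (k(K, A) = 8 + 9 = 17)
m = √57 (m = √(9 + 48) = √57 ≈ 7.5498)
(-3*(-2))*(4*6) + m*k(-10, 19) = (-3*(-2))*(4*6) + √57*17 = 6*24 + 17*√57 = 144 + 17*√57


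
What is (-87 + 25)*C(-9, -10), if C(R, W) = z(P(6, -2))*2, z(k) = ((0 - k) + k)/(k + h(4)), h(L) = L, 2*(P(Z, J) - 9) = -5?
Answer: 0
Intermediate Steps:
P(Z, J) = 13/2 (P(Z, J) = 9 + (½)*(-5) = 9 - 5/2 = 13/2)
z(k) = 0 (z(k) = ((0 - k) + k)/(k + 4) = (-k + k)/(4 + k) = 0/(4 + k) = 0)
C(R, W) = 0 (C(R, W) = 0*2 = 0)
(-87 + 25)*C(-9, -10) = (-87 + 25)*0 = -62*0 = 0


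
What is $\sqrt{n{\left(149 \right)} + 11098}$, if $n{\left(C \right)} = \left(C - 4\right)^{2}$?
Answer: $\sqrt{32123} \approx 179.23$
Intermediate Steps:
$n{\left(C \right)} = \left(-4 + C\right)^{2}$
$\sqrt{n{\left(149 \right)} + 11098} = \sqrt{\left(-4 + 149\right)^{2} + 11098} = \sqrt{145^{2} + 11098} = \sqrt{21025 + 11098} = \sqrt{32123}$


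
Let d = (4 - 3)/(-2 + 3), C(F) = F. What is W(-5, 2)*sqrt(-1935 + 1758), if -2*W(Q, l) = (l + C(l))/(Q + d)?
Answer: I*sqrt(177)/2 ≈ 6.6521*I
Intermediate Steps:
d = 1 (d = 1/1 = 1*1 = 1)
W(Q, l) = -l/(1 + Q) (W(Q, l) = -(l + l)/(2*(Q + 1)) = -2*l/(2*(1 + Q)) = -l/(1 + Q))
W(-5, 2)*sqrt(-1935 + 1758) = (-1*2/(1 - 5))*sqrt(-1935 + 1758) = (-1*2/(-4))*sqrt(-177) = (-1*2*(-1/4))*(I*sqrt(177)) = (I*sqrt(177))/2 = I*sqrt(177)/2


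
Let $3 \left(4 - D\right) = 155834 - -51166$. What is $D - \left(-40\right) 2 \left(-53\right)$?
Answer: $-73236$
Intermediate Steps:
$D = -68996$ ($D = 4 - \frac{155834 - -51166}{3} = 4 - \frac{155834 + 51166}{3} = 4 - 69000 = -68996$)
$D - \left(-40\right) 2 \left(-53\right) = -68996 - \left(-40\right) 2 \left(-53\right) = -68996 - \left(-80\right) \left(-53\right) = -68996 - 4240 = -73236$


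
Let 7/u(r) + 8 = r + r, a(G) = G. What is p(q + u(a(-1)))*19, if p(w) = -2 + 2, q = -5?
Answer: 0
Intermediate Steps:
u(r) = 7/(-8 + 2*r) (u(r) = 7/(-8 + (r + r)) = 7/(-8 + 2*r))
p(w) = 0
p(q + u(a(-1)))*19 = 0*19 = 0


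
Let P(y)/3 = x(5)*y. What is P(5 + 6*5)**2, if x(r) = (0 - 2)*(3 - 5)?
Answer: 176400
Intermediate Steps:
x(r) = 4 (x(r) = -2*(-2) = 4)
P(y) = 12*y (P(y) = 3*(4*y) = 12*y)
P(5 + 6*5)**2 = (12*(5 + 6*5))**2 = (12*(5 + 30))**2 = (12*35)**2 = 420**2 = 176400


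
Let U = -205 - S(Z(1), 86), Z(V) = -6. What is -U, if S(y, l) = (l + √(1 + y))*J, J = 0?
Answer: 205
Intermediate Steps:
S(y, l) = 0 (S(y, l) = (l + √(1 + y))*0 = 0)
U = -205 (U = -205 - 1*0 = -205 + 0 = -205)
-U = -1*(-205) = 205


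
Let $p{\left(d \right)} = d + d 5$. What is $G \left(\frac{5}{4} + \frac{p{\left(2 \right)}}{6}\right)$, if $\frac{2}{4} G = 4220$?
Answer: $27430$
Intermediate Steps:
$G = 8440$ ($G = 2 \cdot 4220 = 8440$)
$p{\left(d \right)} = 6 d$ ($p{\left(d \right)} = d + 5 d = 6 d$)
$G \left(\frac{5}{4} + \frac{p{\left(2 \right)}}{6}\right) = 8440 \left(\frac{5}{4} + \frac{6 \cdot 2}{6}\right) = 8440 \left(5 \cdot \frac{1}{4} + 12 \cdot \frac{1}{6}\right) = 8440 \left(\frac{5}{4} + 2\right) = 8440 \cdot \frac{13}{4} = 27430$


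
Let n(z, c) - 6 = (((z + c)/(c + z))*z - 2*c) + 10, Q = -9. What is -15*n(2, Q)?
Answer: -540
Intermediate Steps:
n(z, c) = 16 + z - 2*c (n(z, c) = 6 + ((((z + c)/(c + z))*z - 2*c) + 10) = 6 + ((((c + z)/(c + z))*z - 2*c) + 10) = 6 + ((1*z - 2*c) + 10) = 6 + ((z - 2*c) + 10) = 6 + (10 + z - 2*c) = 16 + z - 2*c)
-15*n(2, Q) = -15*(16 + 2 - 2*(-9)) = -15*(16 + 2 + 18) = -15*36 = -540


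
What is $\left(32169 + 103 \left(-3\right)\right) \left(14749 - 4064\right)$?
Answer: $340424100$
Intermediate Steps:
$\left(32169 + 103 \left(-3\right)\right) \left(14749 - 4064\right) = \left(32169 - 309\right) 10685 = 31860 \cdot 10685 = 340424100$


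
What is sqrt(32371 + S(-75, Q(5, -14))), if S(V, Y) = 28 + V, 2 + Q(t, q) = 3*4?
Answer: 2*sqrt(8081) ≈ 179.79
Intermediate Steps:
Q(t, q) = 10 (Q(t, q) = -2 + 3*4 = -2 + 12 = 10)
sqrt(32371 + S(-75, Q(5, -14))) = sqrt(32371 + (28 - 75)) = sqrt(32371 - 47) = sqrt(32324) = 2*sqrt(8081)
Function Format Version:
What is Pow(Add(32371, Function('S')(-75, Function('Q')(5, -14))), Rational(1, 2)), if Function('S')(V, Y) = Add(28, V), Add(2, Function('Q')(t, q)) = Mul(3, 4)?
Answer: Mul(2, Pow(8081, Rational(1, 2))) ≈ 179.79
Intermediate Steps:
Function('Q')(t, q) = 10 (Function('Q')(t, q) = Add(-2, Mul(3, 4)) = Add(-2, 12) = 10)
Pow(Add(32371, Function('S')(-75, Function('Q')(5, -14))), Rational(1, 2)) = Pow(Add(32371, Add(28, -75)), Rational(1, 2)) = Pow(Add(32371, -47), Rational(1, 2)) = Pow(32324, Rational(1, 2)) = Mul(2, Pow(8081, Rational(1, 2)))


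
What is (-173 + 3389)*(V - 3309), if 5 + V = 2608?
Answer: -2270496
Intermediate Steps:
V = 2603 (V = -5 + 2608 = 2603)
(-173 + 3389)*(V - 3309) = (-173 + 3389)*(2603 - 3309) = 3216*(-706) = -2270496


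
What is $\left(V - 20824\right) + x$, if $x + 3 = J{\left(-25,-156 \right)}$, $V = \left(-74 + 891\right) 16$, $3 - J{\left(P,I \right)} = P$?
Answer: $-7727$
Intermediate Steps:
$J{\left(P,I \right)} = 3 - P$
$V = 13072$ ($V = 817 \cdot 16 = 13072$)
$x = 25$ ($x = -3 + \left(3 - -25\right) = -3 + \left(3 + 25\right) = -3 + 28 = 25$)
$\left(V - 20824\right) + x = \left(13072 - 20824\right) + 25 = -7752 + 25 = -7727$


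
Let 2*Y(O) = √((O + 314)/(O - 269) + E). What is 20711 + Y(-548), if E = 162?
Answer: 20711 + 3*√3009011/817 ≈ 20717.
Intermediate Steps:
Y(O) = √(162 + (314 + O)/(-269 + O))/2 (Y(O) = √((O + 314)/(O - 269) + 162)/2 = √((314 + O)/(-269 + O) + 162)/2 = √(162 + (314 + O)/(-269 + O))/2)
20711 + Y(-548) = 20711 + √((-43264 + 163*(-548))/(-269 - 548))/2 = 20711 + √((-43264 - 89324)/(-817))/2 = 20711 + √(-1/817*(-132588))/2 = 20711 + √(132588/817)/2 = 20711 + (6*√3009011/817)/2 = 20711 + 3*√3009011/817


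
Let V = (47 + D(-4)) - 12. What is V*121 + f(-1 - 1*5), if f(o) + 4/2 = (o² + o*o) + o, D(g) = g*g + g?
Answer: 5751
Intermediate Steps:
D(g) = g + g² (D(g) = g² + g = g + g²)
V = 47 (V = (47 - 4*(1 - 4)) - 12 = (47 - 4*(-3)) - 12 = (47 + 12) - 12 = 59 - 12 = 47)
f(o) = -2 + o + 2*o² (f(o) = -2 + ((o² + o*o) + o) = -2 + ((o² + o²) + o) = -2 + (2*o² + o) = -2 + (o + 2*o²) = -2 + o + 2*o²)
V*121 + f(-1 - 1*5) = 47*121 + (-2 + (-1 - 1*5) + 2*(-1 - 1*5)²) = 5687 + (-2 + (-1 - 5) + 2*(-1 - 5)²) = 5687 + (-2 - 6 + 2*(-6)²) = 5687 + (-2 - 6 + 2*36) = 5687 + (-2 - 6 + 72) = 5687 + 64 = 5751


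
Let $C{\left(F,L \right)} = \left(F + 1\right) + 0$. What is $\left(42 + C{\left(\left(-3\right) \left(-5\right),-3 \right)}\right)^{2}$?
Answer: $3364$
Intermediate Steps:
$C{\left(F,L \right)} = 1 + F$ ($C{\left(F,L \right)} = \left(1 + F\right) + 0 = 1 + F$)
$\left(42 + C{\left(\left(-3\right) \left(-5\right),-3 \right)}\right)^{2} = \left(42 + \left(1 - -15\right)\right)^{2} = \left(42 + \left(1 + 15\right)\right)^{2} = \left(42 + 16\right)^{2} = 58^{2} = 3364$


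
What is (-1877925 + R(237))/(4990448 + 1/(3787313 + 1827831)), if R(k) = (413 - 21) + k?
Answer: -10541287370624/28022084144513 ≈ -0.37618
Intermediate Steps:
R(k) = 392 + k
(-1877925 + R(237))/(4990448 + 1/(3787313 + 1827831)) = (-1877925 + (392 + 237))/(4990448 + 1/(3787313 + 1827831)) = (-1877925 + 629)/(4990448 + 1/5615144) = -1877296/(4990448 + 1/5615144) = -1877296/28022084144513/5615144 = -1877296*5615144/28022084144513 = -10541287370624/28022084144513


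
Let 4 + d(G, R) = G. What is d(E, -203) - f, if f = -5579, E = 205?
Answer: 5780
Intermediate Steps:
d(G, R) = -4 + G
d(E, -203) - f = (-4 + 205) - 1*(-5579) = 201 + 5579 = 5780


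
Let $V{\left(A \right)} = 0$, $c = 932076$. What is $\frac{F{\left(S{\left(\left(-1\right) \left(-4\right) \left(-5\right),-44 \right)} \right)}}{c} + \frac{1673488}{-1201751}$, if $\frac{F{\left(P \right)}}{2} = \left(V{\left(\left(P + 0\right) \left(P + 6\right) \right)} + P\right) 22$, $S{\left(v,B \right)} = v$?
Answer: $- \frac{390218885492}{280030816269} \approx -1.3935$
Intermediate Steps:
$F{\left(P \right)} = 44 P$ ($F{\left(P \right)} = 2 \left(0 + P\right) 22 = 2 P 22 = 2 \cdot 22 P = 44 P$)
$\frac{F{\left(S{\left(\left(-1\right) \left(-4\right) \left(-5\right),-44 \right)} \right)}}{c} + \frac{1673488}{-1201751} = \frac{44 \left(-1\right) \left(-4\right) \left(-5\right)}{932076} + \frac{1673488}{-1201751} = 44 \cdot 4 \left(-5\right) \frac{1}{932076} + 1673488 \left(- \frac{1}{1201751}\right) = 44 \left(-20\right) \frac{1}{932076} - \frac{1673488}{1201751} = \left(-880\right) \frac{1}{932076} - \frac{1673488}{1201751} = - \frac{220}{233019} - \frac{1673488}{1201751} = - \frac{390218885492}{280030816269}$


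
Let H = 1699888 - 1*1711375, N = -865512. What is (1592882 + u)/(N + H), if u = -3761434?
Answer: 2168552/876999 ≈ 2.4727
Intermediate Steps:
H = -11487 (H = 1699888 - 1711375 = -11487)
(1592882 + u)/(N + H) = (1592882 - 3761434)/(-865512 - 11487) = -2168552/(-876999) = -2168552*(-1/876999) = 2168552/876999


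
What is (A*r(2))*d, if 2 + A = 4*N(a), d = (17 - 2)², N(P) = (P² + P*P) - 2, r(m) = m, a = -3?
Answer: 27900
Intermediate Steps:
N(P) = -2 + 2*P² (N(P) = (P² + P²) - 2 = 2*P² - 2 = -2 + 2*P²)
d = 225 (d = 15² = 225)
A = 62 (A = -2 + 4*(-2 + 2*(-3)²) = -2 + 4*(-2 + 2*9) = -2 + 4*(-2 + 18) = -2 + 4*16 = -2 + 64 = 62)
(A*r(2))*d = (62*2)*225 = 124*225 = 27900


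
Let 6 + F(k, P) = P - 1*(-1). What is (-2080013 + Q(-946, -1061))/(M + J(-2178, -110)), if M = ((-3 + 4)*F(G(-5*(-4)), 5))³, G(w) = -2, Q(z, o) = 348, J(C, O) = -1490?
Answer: 415933/298 ≈ 1395.7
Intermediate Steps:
F(k, P) = -5 + P (F(k, P) = -6 + (P - 1*(-1)) = -6 + (P + 1) = -6 + (1 + P) = -5 + P)
M = 0 (M = ((-3 + 4)*(-5 + 5))³ = (1*0)³ = 0³ = 0)
(-2080013 + Q(-946, -1061))/(M + J(-2178, -110)) = (-2080013 + 348)/(0 - 1490) = -2079665/(-1490) = -2079665*(-1/1490) = 415933/298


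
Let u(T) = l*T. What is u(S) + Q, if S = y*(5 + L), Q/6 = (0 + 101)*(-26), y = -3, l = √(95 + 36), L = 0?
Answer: -15756 - 15*√131 ≈ -15928.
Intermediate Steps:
l = √131 ≈ 11.446
Q = -15756 (Q = 6*((0 + 101)*(-26)) = 6*(101*(-26)) = 6*(-2626) = -15756)
S = -15 (S = -3*(5 + 0) = -3*5 = -15)
u(T) = T*√131 (u(T) = √131*T = T*√131)
u(S) + Q = -15*√131 - 15756 = -15756 - 15*√131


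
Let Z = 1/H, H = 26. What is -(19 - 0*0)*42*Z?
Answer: -399/13 ≈ -30.692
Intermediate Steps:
Z = 1/26 ≈ 0.038462
-(19 - 0*0)*42*Z = -(19 - 0*0)*42/26 = -(19 - 1*0)*42/26 = -(19 + 0)*42/26 = -19*42/26 = -798/26 = -1*399/13 = -399/13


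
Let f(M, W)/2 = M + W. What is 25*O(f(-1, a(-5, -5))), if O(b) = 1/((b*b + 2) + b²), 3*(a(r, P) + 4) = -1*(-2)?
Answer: 45/274 ≈ 0.16423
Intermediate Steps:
a(r, P) = -10/3 (a(r, P) = -4 + (-1*(-2))/3 = -4 + (⅓)*2 = -4 + ⅔ = -10/3)
f(M, W) = 2*M + 2*W (f(M, W) = 2*(M + W) = 2*M + 2*W)
O(b) = 1/(2 + 2*b²) (O(b) = 1/((b² + 2) + b²) = 1/((2 + b²) + b²) = 1/(2 + 2*b²))
25*O(f(-1, a(-5, -5))) = 25*(1/(2*(1 + (2*(-1) + 2*(-10/3))²))) = 25*(1/(2*(1 + (-2 - 20/3)²))) = 25*(1/(2*(1 + (-26/3)²))) = 25*(1/(2*(1 + 676/9))) = 25*(1/(2*(685/9))) = 25*((½)*(9/685)) = 25*(9/1370) = 45/274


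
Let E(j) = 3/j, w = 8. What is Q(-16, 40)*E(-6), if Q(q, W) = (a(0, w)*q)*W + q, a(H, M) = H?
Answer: 8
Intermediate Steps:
Q(q, W) = q (Q(q, W) = (0*q)*W + q = 0*W + q = 0 + q = q)
Q(-16, 40)*E(-6) = -48/(-6) = -48*(-1)/6 = -16*(-1/2) = 8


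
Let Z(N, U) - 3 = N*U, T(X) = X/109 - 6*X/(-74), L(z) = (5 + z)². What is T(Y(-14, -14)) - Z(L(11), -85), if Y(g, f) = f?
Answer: 87740885/4033 ≈ 21756.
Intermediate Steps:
T(X) = 364*X/4033 (T(X) = X*(1/109) - 6*X*(-1/74) = X/109 + 3*X/37 = 364*X/4033)
Z(N, U) = 3 + N*U
T(Y(-14, -14)) - Z(L(11), -85) = (364/4033)*(-14) - (3 + (5 + 11)²*(-85)) = -5096/4033 - (3 + 16²*(-85)) = -5096/4033 - (3 + 256*(-85)) = -5096/4033 - (3 - 21760) = -5096/4033 - 1*(-21757) = -5096/4033 + 21757 = 87740885/4033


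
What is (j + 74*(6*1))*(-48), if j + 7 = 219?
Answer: -31488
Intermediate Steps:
j = 212 (j = -7 + 219 = 212)
(j + 74*(6*1))*(-48) = (212 + 74*(6*1))*(-48) = (212 + 74*6)*(-48) = (212 + 444)*(-48) = 656*(-48) = -31488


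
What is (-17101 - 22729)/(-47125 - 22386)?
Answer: 39830/69511 ≈ 0.57300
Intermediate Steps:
(-17101 - 22729)/(-47125 - 22386) = -39830/(-69511) = -39830*(-1/69511) = 39830/69511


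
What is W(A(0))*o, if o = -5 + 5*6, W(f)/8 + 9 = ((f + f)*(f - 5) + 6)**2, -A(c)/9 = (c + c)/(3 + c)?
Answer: 5400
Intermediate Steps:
A(c) = -18*c/(3 + c) (A(c) = -9*(c + c)/(3 + c) = -9*2*c/(3 + c) = -18*c/(3 + c))
W(f) = -72 + 8*(6 + 2*f*(-5 + f))**2 (W(f) = -72 + 8*((f + f)*(f - 5) + 6)**2 = -72 + 8*((2*f)*(-5 + f) + 6)**2 = -72 + 8*(2*f*(-5 + f) + 6)**2 = -72 + 8*(6 + 2*f*(-5 + f))**2)
o = 25 (o = -5 + 30 = 25)
W(A(0))*o = (-72 + 32*(3 + (-18*0/(3 + 0))**2 - (-90)*0/(3 + 0))**2)*25 = (-72 + 32*(3 + (-18*0/3)**2 - (-90)*0/3)**2)*25 = (-72 + 32*(3 + (-18*0*1/3)**2 - (-90)*0/3)**2)*25 = (-72 + 32*(3 + 0**2 - 5*0)**2)*25 = (-72 + 32*(3 + 0 + 0)**2)*25 = (-72 + 32*3**2)*25 = (-72 + 32*9)*25 = (-72 + 288)*25 = 216*25 = 5400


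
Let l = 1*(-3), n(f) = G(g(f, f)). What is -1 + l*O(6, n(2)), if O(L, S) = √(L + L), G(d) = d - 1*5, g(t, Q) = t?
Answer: -1 - 6*√3 ≈ -11.392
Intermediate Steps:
G(d) = -5 + d (G(d) = d - 5 = -5 + d)
n(f) = -5 + f
l = -3
O(L, S) = √2*√L (O(L, S) = √(2*L) = √2*√L)
-1 + l*O(6, n(2)) = -1 - 3*√2*√6 = -1 - 6*√3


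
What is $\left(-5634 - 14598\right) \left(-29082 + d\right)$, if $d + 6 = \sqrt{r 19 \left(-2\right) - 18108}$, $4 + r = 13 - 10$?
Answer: $588508416 - 20232 i \sqrt{18070} \approx 5.8851 \cdot 10^{8} - 2.7197 \cdot 10^{6} i$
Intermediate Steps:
$r = -1$ ($r = -4 + \left(13 - 10\right) = -4 + 3 = -1$)
$d = -6 + i \sqrt{18070}$ ($d = -6 + \sqrt{\left(-1\right) 19 \left(-2\right) - 18108} = -6 + \sqrt{\left(-19\right) \left(-2\right) - 18108} = -6 + \sqrt{38 - 18108} = -6 + \sqrt{-18070} = -6 + i \sqrt{18070} \approx -6.0 + 134.42 i$)
$\left(-5634 - 14598\right) \left(-29082 + d\right) = \left(-5634 - 14598\right) \left(-29082 - \left(6 - i \sqrt{18070}\right)\right) = - 20232 \left(-29088 + i \sqrt{18070}\right) = 588508416 - 20232 i \sqrt{18070}$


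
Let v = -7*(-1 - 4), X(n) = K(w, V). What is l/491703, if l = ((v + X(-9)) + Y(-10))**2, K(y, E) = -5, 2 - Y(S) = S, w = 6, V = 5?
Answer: 588/163901 ≈ 0.0035875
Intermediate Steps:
Y(S) = 2 - S
X(n) = -5
v = 35 (v = -7*(-5) = 35)
l = 1764 (l = ((35 - 5) + (2 - 1*(-10)))**2 = (30 + (2 + 10))**2 = (30 + 12)**2 = 42**2 = 1764)
l/491703 = 1764/491703 = 1764*(1/491703) = 588/163901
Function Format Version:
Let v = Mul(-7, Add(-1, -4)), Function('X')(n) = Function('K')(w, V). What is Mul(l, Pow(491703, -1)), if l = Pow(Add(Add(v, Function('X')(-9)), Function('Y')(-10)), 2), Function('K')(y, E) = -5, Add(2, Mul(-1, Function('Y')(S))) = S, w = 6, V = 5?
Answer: Rational(588, 163901) ≈ 0.0035875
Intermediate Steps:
Function('Y')(S) = Add(2, Mul(-1, S))
Function('X')(n) = -5
v = 35 (v = Mul(-7, -5) = 35)
l = 1764 (l = Pow(Add(Add(35, -5), Add(2, Mul(-1, -10))), 2) = Pow(Add(30, Add(2, 10)), 2) = Pow(Add(30, 12), 2) = Pow(42, 2) = 1764)
Mul(l, Pow(491703, -1)) = Mul(1764, Pow(491703, -1)) = Mul(1764, Rational(1, 491703)) = Rational(588, 163901)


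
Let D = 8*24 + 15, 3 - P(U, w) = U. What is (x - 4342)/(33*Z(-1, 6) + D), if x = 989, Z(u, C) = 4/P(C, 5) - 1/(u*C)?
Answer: -6706/337 ≈ -19.899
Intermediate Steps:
P(U, w) = 3 - U
Z(u, C) = 4/(3 - C) - 1/(C*u) (Z(u, C) = 4/(3 - C) - 1/(u*C) = 4/(3 - C) - 1/(C*u))
D = 207 (D = 192 + 15 = 207)
(x - 4342)/(33*Z(-1, 6) + D) = (989 - 4342)/(33*((3 - 1*6 - 4*6*(-1))/(6*(-1)*(-3 + 6))) + 207) = -3353/(33*((⅙)*(-1)*(3 - 6 + 24)/3) + 207) = -3353/(33*((⅙)*(-1)*(⅓)*21) + 207) = -3353/(33*(-7/6) + 207) = -3353/(-77/2 + 207) = -3353/337/2 = -3353*2/337 = -6706/337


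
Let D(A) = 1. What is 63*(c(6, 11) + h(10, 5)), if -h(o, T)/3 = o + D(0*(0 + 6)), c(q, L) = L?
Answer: -1386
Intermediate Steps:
h(o, T) = -3 - 3*o (h(o, T) = -3*(o + 1) = -3*(1 + o) = -3 - 3*o)
63*(c(6, 11) + h(10, 5)) = 63*(11 + (-3 - 3*10)) = 63*(11 + (-3 - 30)) = 63*(11 - 33) = 63*(-22) = -1386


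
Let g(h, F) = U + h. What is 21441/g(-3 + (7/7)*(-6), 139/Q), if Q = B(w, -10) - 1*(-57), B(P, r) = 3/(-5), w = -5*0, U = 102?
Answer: 7147/31 ≈ 230.55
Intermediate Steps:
w = 0
B(P, r) = -3/5 (B(P, r) = 3*(-1/5) = -3/5)
Q = 282/5 (Q = -3/5 - 1*(-57) = -3/5 + 57 = 282/5 ≈ 56.400)
g(h, F) = 102 + h
21441/g(-3 + (7/7)*(-6), 139/Q) = 21441/(102 + (-3 + (7/7)*(-6))) = 21441/(102 + (-3 + (7*(1/7))*(-6))) = 21441/(102 + (-3 + 1*(-6))) = 21441/(102 + (-3 - 6)) = 21441/(102 - 9) = 21441/93 = 21441*(1/93) = 7147/31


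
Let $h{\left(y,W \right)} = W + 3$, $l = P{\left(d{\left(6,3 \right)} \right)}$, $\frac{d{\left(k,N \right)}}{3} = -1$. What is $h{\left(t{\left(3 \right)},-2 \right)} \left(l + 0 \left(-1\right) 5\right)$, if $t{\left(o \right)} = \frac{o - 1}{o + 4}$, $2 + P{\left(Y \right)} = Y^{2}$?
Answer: $7$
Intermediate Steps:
$d{\left(k,N \right)} = -3$ ($d{\left(k,N \right)} = 3 \left(-1\right) = -3$)
$P{\left(Y \right)} = -2 + Y^{2}$
$l = 7$ ($l = -2 + \left(-3\right)^{2} = -2 + 9 = 7$)
$t{\left(o \right)} = \frac{-1 + o}{4 + o}$
$h{\left(y,W \right)} = 3 + W$
$h{\left(t{\left(3 \right)},-2 \right)} \left(l + 0 \left(-1\right) 5\right) = \left(3 - 2\right) \left(7 + 0 \left(-1\right) 5\right) = 1 \left(7 + 0 \cdot 5\right) = 1 \left(7 + 0\right) = 1 \cdot 7 = 7$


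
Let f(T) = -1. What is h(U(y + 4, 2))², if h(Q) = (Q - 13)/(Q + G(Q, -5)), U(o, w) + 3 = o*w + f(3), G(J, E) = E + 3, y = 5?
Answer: 1/144 ≈ 0.0069444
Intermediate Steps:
G(J, E) = 3 + E
U(o, w) = -4 + o*w (U(o, w) = -3 + (o*w - 1) = -3 + (-1 + o*w) = -4 + o*w)
h(Q) = (-13 + Q)/(-2 + Q) (h(Q) = (Q - 13)/(Q + (3 - 5)) = (-13 + Q)/(Q - 2) = (-13 + Q)/(-2 + Q))
h(U(y + 4, 2))² = ((-13 + (-4 + (5 + 4)*2))/(-2 + (-4 + (5 + 4)*2)))² = ((-13 + (-4 + 9*2))/(-2 + (-4 + 9*2)))² = ((-13 + (-4 + 18))/(-2 + (-4 + 18)))² = ((-13 + 14)/(-2 + 14))² = (1/12)² = 1/144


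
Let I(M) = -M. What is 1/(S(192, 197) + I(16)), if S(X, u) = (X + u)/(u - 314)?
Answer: -117/2261 ≈ -0.051747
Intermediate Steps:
S(X, u) = (X + u)/(-314 + u)
1/(S(192, 197) + I(16)) = 1/((192 + 197)/(-314 + 197) - 1*16) = 1/(389/(-117) - 16) = 1/(-1/117*389 - 16) = 1/(-389/117 - 16) = 1/(-2261/117) = -117/2261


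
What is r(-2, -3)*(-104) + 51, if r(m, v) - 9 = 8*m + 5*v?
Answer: 2339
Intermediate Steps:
r(m, v) = 9 + 5*v + 8*m (r(m, v) = 9 + (8*m + 5*v) = 9 + (5*v + 8*m) = 9 + 5*v + 8*m)
r(-2, -3)*(-104) + 51 = (9 + 5*(-3) + 8*(-2))*(-104) + 51 = (9 - 15 - 16)*(-104) + 51 = -22*(-104) + 51 = 2288 + 51 = 2339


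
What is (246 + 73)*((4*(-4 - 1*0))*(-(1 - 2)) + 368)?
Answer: 112288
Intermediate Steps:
(246 + 73)*((4*(-4 - 1*0))*(-(1 - 2)) + 368) = 319*((4*(-4 + 0))*(-1*(-1)) + 368) = 319*((4*(-4))*1 + 368) = 319*(-16*1 + 368) = 319*(-16 + 368) = 319*352 = 112288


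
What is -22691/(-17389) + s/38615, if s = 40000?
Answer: 314354593/134295247 ≈ 2.3408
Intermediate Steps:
-22691/(-17389) + s/38615 = -22691/(-17389) + 40000/38615 = -22691*(-1/17389) + 40000*(1/38615) = 22691/17389 + 8000/7723 = 314354593/134295247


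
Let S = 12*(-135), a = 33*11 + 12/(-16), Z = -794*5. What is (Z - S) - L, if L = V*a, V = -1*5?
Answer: -2155/4 ≈ -538.75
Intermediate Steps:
Z = -3970
a = 1449/4 (a = 363 + 12*(-1/16) = 363 - ¾ = 1449/4 ≈ 362.25)
V = -5
S = -1620
L = -7245/4 (L = -5*1449/4 = -7245/4 ≈ -1811.3)
(Z - S) - L = (-3970 - 1*(-1620)) - 1*(-7245/4) = (-3970 + 1620) + 7245/4 = -2350 + 7245/4 = -2155/4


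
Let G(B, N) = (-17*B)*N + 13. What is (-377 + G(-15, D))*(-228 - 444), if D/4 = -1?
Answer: 930048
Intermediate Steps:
D = -4 (D = 4*(-1) = -4)
G(B, N) = 13 - 17*B*N (G(B, N) = -17*B*N + 13 = 13 - 17*B*N)
(-377 + G(-15, D))*(-228 - 444) = (-377 + (13 - 17*(-15)*(-4)))*(-228 - 444) = (-377 + (13 - 1020))*(-672) = (-377 - 1007)*(-672) = -1384*(-672) = 930048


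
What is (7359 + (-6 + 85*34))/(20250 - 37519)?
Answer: -10243/17269 ≈ -0.59314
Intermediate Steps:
(7359 + (-6 + 85*34))/(20250 - 37519) = (7359 + (-6 + 2890))/(-17269) = (7359 + 2884)*(-1/17269) = 10243*(-1/17269) = -10243/17269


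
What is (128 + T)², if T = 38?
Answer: 27556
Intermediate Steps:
(128 + T)² = (128 + 38)² = 166² = 27556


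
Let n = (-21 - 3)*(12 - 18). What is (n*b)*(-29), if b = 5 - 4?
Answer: -4176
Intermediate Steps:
b = 1
n = 144 (n = -24*(-6) = 144)
(n*b)*(-29) = (144*1)*(-29) = 144*(-29) = -4176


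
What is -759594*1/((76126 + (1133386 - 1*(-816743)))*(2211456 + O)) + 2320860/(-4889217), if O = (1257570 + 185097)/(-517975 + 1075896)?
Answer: -8372621965198683640606/17638095804326872437585 ≈ -0.47469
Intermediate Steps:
O = 1442667/557921 ≈ 2.5858
-759594*1/((76126 + (1133386 - 1*(-816743)))*(2211456 + O)) + 2320860/(-4889217) = -759594*1/((76126 + (1133386 - 1*(-816743)))*(2211456 + 1442667/557921)) + 2320860/(-4889217) = -759594*557921/(1233819185643*(76126 + (1133386 + 816743))) + 2320860*(-1/4889217) = -759594*557921/(1233819185643*(76126 + 1950129)) - 773620/1629739 = -759594/((1233819185643/557921)*2026255) - 773620/1629739 = -759594/357147470572150995/79703 - 773620/1629739 = -759594*79703/357147470572150995 - 773620/1629739 = -1834603654/10822650623398515 - 773620/1629739 = -8372621965198683640606/17638095804326872437585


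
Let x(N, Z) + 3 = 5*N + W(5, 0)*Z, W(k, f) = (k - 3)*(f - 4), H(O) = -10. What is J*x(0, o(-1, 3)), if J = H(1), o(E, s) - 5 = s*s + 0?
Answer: 1150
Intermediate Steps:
W(k, f) = (-4 + f)*(-3 + k) (W(k, f) = (-3 + k)*(-4 + f) = (-4 + f)*(-3 + k))
o(E, s) = 5 + s² (o(E, s) = 5 + (s*s + 0) = 5 + (s² + 0) = 5 + s²)
x(N, Z) = -3 - 8*Z + 5*N (x(N, Z) = -3 + (5*N + (12 - 4*5 - 3*0 + 0*5)*Z) = -3 + (5*N + (12 - 20 + 0 + 0)*Z) = -3 + (5*N - 8*Z) = -3 + (-8*Z + 5*N) = -3 - 8*Z + 5*N)
J = -10
J*x(0, o(-1, 3)) = -10*(-3 - 8*(5 + 3²) + 5*0) = -10*(-3 - 8*(5 + 9) + 0) = -10*(-3 - 8*14 + 0) = -10*(-3 - 112 + 0) = -10*(-115) = 1150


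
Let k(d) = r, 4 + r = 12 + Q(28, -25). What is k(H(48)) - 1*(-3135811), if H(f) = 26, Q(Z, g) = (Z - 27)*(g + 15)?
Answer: 3135809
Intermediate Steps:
Q(Z, g) = (-27 + Z)*(15 + g)
r = -2 (r = -4 + (12 + (-405 - 27*(-25) + 15*28 + 28*(-25))) = -4 + (12 + (-405 + 675 + 420 - 700)) = -4 + (12 - 10) = -4 + 2 = -2)
k(d) = -2
k(H(48)) - 1*(-3135811) = -2 - 1*(-3135811) = -2 + 3135811 = 3135809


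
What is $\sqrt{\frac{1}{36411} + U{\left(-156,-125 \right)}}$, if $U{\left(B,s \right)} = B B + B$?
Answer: $\frac{17 \sqrt{110923526319}}{36411} \approx 155.5$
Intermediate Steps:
$U{\left(B,s \right)} = B + B^{2}$ ($U{\left(B,s \right)} = B^{2} + B = B + B^{2}$)
$\sqrt{\frac{1}{36411} + U{\left(-156,-125 \right)}} = \sqrt{\frac{1}{36411} - 156 \left(1 - 156\right)} = \sqrt{\frac{1}{36411} - -24180} = \sqrt{\frac{1}{36411} + 24180} = \sqrt{\frac{880417981}{36411}} = \frac{17 \sqrt{110923526319}}{36411}$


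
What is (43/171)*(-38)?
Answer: -86/9 ≈ -9.5556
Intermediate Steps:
(43/171)*(-38) = -86/9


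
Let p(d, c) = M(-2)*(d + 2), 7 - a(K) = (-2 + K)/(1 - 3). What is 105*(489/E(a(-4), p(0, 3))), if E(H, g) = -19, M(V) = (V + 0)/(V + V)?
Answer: -51345/19 ≈ -2702.4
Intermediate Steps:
M(V) = 1/2 (M(V) = V/((2*V)) = V*(1/(2*V)) = 1/2)
a(K) = 6 + K/2 (a(K) = 7 - (-2 + K)/(1 - 3) = 7 - (-2 + K)/(-2) = 7 - (-2 + K)*(-1)/2 = 7 - (1 - K/2) = 7 + (-1 + K/2) = 6 + K/2)
p(d, c) = 1 + d/2 (p(d, c) = (d + 2)/2 = (2 + d)/2 = 1 + d/2)
105*(489/E(a(-4), p(0, 3))) = 105*(489/(-19)) = 105*(489*(-1/19)) = 105*(-489/19) = -51345/19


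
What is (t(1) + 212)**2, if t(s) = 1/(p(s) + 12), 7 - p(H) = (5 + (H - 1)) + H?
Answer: 7601049/169 ≈ 44977.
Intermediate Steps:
p(H) = 3 - 2*H (p(H) = 7 - ((5 + (H - 1)) + H) = 7 - ((5 + (-1 + H)) + H) = 7 - ((4 + H) + H) = 7 - (4 + 2*H) = 7 + (-4 - 2*H) = 3 - 2*H)
t(s) = 1/(15 - 2*s) (t(s) = 1/((3 - 2*s) + 12) = 1/(15 - 2*s))
(t(1) + 212)**2 = (-1/(-15 + 2*1) + 212)**2 = (-1/(-15 + 2) + 212)**2 = (-1/(-13) + 212)**2 = (-1*(-1/13) + 212)**2 = (1/13 + 212)**2 = (2757/13)**2 = 7601049/169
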